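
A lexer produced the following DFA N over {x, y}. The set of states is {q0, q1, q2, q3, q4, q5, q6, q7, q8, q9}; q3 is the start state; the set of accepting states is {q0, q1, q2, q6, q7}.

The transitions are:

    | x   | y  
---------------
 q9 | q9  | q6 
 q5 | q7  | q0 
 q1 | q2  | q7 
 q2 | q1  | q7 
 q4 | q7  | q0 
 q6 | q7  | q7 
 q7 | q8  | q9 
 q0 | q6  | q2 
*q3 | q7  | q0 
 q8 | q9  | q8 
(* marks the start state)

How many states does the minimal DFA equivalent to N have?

7

First remove the unreachable states {q4,q5}; 8 states remain.
P0 = {q0,q1,q2,q6,q7} | {q3,q8,q9}.
Split {q0,q1,q2,q6,q7} by δ(·,x) → {q0,q1,q2,q6} and {q7}.
Split {q0,q1,q2,q6} by δ(·,x) → {q0,q1,q2} and {q6}.
Split {q0,q1,q2} by δ(·,x) → {q1,q2} and {q0}.
Refine {q3,q8,q9} on symbol x: members go to different blocks, giving {q8,q9} and {q3}.
On input y, block {q8,q9} splits into {q8} and {q9}.
No further refinement is possible. Final partition (7 blocks): {q1,q2} | {q8} | {q7} | {q6} | {q0} | {q3} | {q9}.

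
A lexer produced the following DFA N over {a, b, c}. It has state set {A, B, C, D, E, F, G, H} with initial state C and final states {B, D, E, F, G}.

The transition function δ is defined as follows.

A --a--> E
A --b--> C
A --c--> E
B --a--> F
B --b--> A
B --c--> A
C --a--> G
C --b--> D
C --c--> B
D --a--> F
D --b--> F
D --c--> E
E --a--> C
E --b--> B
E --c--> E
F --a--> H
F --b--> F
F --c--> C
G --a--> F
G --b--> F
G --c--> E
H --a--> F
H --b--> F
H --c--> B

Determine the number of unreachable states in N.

0

Every one of the 8 states is reachable from C.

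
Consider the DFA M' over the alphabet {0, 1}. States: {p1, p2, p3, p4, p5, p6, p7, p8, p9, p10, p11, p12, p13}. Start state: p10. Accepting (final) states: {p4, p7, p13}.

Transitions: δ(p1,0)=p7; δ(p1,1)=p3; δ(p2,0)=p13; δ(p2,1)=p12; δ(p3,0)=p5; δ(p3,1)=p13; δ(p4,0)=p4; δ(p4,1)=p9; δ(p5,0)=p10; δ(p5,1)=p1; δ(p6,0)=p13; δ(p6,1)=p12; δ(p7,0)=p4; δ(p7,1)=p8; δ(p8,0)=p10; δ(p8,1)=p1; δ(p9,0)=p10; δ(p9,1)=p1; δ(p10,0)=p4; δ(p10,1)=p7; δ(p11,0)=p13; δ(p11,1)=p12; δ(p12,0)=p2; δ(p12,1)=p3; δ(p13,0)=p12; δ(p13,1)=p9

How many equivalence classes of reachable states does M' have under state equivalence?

8

States {p6,p11} cannot be reached from the start state, so discard them.
Initial partition by acceptance: {p4,p7,p13} | {p1,p2,p3,p5,p8,p9,p10,p12}.
On input 0, block {p4,p7,p13} splits into {p4,p7} and {p13}.
Split {p1,p2,p3,p5,p8,p9,p10,p12} by δ(·,0) → {p3,p5,p8,p9,p12} and {p1,p10} and {p2}.
On input 0, block {p3,p5,p8,p9,p12} splits into {p5,p8,p9} and {p3} and {p12}.
Split {p1,p10} by δ(·,1) → {p1} and {p10}.
No further refinement is possible. Final partition (8 blocks): {p4,p7} | {p5,p8,p9} | {p13} | {p1} | {p2} | {p3} | {p12} | {p10}.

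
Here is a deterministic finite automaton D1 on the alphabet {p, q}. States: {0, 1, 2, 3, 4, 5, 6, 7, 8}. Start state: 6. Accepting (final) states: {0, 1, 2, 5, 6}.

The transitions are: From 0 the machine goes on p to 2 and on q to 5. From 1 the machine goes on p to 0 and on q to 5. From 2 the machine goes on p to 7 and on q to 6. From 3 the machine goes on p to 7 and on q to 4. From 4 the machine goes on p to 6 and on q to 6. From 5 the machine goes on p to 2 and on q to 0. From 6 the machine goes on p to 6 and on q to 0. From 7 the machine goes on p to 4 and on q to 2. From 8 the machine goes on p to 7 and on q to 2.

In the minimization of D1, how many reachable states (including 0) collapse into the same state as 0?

2

First remove the unreachable states {1,3,8}; 6 states remain.
Start with accepting vs non-accepting: {0,2,5,6} | {4,7}.
On input p, block {0,2,5,6} splits into {0,5,6} and {2}.
Split {0,5,6} by δ(·,p) → {0,5} and {6}.
On input p, block {4,7} splits into {4} and {7}.
The partition is now stable with 5 blocks: {0,5} | {4} | {2} | {6} | {7}.
State 0 belongs to the block {0,5}, which has 2 states.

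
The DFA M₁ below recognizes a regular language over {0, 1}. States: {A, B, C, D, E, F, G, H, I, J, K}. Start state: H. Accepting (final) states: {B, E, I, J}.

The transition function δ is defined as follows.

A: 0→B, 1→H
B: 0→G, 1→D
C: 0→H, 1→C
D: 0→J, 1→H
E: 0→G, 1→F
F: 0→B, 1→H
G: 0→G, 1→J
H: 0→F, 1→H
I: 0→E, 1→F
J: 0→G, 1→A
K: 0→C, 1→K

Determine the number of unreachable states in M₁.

4

Starting at H and following transitions, the reachable set is {A, B, D, F, G, H, J}. That leaves C, E, I, K unreachable — 4 in total.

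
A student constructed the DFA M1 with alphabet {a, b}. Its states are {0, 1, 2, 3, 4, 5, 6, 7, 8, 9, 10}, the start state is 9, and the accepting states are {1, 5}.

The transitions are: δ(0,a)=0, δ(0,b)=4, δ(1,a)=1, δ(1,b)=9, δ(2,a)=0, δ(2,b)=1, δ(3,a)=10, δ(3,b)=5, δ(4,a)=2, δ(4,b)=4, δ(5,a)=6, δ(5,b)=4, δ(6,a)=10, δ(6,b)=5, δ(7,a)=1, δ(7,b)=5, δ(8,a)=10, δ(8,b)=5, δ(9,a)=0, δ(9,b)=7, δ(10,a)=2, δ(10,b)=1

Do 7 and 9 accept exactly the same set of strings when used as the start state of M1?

No

States {3,8} cannot be reached from the start state, so discard them.
P0 = {1,5} | {0,2,4,6,7,9,10}.
Split {1,5} by δ(·,a) → {1} and {5}.
Split {0,2,4,6,7,9,10} by δ(·,a) → {0,2,4,6,9,10} and {7}.
On input b, block {0,2,4,6,9,10} splits into {0,4} and {2,10} and {6} and {9}.
Refine {0,4} on symbol a: members go to different blocks, giving {0} and {4}.
On input a, block {2,10} splits into {2} and {10}.
Stable partition: {1} | {0} | {5} | {7} | {2} | {6} | {9} | {4} | {10} — 9 equivalence classes.
7 and 9 end up in different blocks, so they are distinguishable. For instance, the string 'a' is accepted from only 7.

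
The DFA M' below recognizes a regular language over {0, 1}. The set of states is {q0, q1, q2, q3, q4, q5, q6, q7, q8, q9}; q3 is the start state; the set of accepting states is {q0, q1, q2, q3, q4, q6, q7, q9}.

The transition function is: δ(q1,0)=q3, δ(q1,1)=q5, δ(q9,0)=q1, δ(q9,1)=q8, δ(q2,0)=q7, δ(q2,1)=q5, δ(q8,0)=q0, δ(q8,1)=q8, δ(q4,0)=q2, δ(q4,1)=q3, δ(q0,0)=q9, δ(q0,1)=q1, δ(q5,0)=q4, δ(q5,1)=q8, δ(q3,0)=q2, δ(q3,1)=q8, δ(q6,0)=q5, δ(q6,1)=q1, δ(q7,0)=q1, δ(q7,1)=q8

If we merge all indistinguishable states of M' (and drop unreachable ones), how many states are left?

3

Reachable states from the start: {q0,q1,q2,q3,q4,q5,q7,q8,q9}. Unreachable: {q6} — drop them.
P0 = {q0,q1,q2,q3,q4,q7,q9} | {q5,q8}.
Refine {q0,q1,q2,q3,q4,q7,q9} on symbol 1: members go to different blocks, giving {q1,q2,q3,q7,q9} and {q0,q4}.
No further refinement is possible. Final partition (3 blocks): {q1,q2,q3,q7,q9} | {q5,q8} | {q0,q4}.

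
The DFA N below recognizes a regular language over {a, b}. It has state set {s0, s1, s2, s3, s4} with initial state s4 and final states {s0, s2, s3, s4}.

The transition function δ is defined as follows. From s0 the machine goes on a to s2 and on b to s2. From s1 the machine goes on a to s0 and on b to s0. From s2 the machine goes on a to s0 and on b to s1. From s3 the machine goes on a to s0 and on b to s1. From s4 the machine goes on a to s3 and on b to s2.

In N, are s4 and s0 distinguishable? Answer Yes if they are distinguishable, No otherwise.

No

Initial partition by acceptance: {s0,s2,s3,s4} | {s1}.
Refine {s0,s2,s3,s4} on symbol b: members go to different blocks, giving {s0,s4} and {s2,s3}.
No further refinement is possible. Final partition (3 blocks): {s0,s4} | {s1} | {s2,s3}.
s4 and s0 lie in the same block of the stable partition, so they are equivalent — no string distinguishes them.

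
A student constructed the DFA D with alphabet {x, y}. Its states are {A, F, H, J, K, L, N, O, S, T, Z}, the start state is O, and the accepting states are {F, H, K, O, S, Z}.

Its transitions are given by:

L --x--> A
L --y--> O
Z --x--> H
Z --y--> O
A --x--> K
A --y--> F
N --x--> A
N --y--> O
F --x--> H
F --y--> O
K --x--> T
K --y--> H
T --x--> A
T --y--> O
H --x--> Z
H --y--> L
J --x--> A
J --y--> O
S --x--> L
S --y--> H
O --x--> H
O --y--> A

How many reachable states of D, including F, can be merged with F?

2

First remove the unreachable states {J,N,S}; 8 states remain.
Initial partition by acceptance: {F,H,K,O,Z} | {A,L,T}.
Refine {F,H,K,O,Z} on symbol x: members go to different blocks, giving {F,H,O,Z} and {K}.
Refine {F,H,O,Z} on symbol y: members go to different blocks, giving {F,Z} and {H,O}.
Refine {A,L,T} on symbol x: members go to different blocks, giving {L,T} and {A}.
Refine {H,O} on symbol x: members go to different blocks, giving {O} and {H}.
No further refinement is possible. Final partition (6 blocks): {F,Z} | {L,T} | {K} | {O} | {A} | {H}.
The equivalence class containing F is {F,Z}, of size 2.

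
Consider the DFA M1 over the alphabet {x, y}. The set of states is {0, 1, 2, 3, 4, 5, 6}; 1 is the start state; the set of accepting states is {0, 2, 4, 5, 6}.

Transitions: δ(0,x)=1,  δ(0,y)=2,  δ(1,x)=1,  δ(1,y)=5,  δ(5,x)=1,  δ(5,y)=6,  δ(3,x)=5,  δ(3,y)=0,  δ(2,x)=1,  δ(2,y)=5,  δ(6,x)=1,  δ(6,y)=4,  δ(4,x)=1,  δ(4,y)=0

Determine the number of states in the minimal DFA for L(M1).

2

States {3} cannot be reached from the start state, so discard them.
P0 = {0,2,4,5,6} | {1}.
The partition is now stable with 2 blocks: {0,2,4,5,6} | {1}.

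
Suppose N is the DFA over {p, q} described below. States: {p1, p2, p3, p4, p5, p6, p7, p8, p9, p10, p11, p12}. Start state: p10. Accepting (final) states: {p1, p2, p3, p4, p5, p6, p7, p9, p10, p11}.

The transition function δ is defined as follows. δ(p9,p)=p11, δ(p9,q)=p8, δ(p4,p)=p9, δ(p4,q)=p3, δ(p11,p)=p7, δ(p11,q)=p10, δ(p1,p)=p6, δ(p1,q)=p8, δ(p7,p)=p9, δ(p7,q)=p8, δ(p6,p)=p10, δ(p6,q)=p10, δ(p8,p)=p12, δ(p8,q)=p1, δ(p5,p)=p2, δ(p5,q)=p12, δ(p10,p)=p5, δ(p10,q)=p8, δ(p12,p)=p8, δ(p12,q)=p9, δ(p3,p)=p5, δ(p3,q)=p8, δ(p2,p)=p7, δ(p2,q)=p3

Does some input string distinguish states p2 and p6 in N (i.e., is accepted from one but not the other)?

No

Reachable states from the start: {p1,p2,p3,p5,p6,p7,p8,p9,p10,p11,p12}. Unreachable: {p4} — drop them.
Start with accepting vs non-accepting: {p1,p2,p3,p5,p6,p7,p9,p10,p11} | {p8,p12}.
On input q, block {p1,p2,p3,p5,p6,p7,p9,p10,p11} splits into {p1,p3,p5,p7,p9,p10} and {p2,p6,p11}.
Split {p1,p3,p5,p7,p9,p10} by δ(·,p) → {p1,p5,p9} and {p3,p7,p10}.
The partition is now stable with 4 blocks: {p1,p5,p9} | {p8,p12} | {p2,p6,p11} | {p3,p7,p10}.
p2 and p6 lie in the same block of the stable partition, so they are equivalent — no string distinguishes them.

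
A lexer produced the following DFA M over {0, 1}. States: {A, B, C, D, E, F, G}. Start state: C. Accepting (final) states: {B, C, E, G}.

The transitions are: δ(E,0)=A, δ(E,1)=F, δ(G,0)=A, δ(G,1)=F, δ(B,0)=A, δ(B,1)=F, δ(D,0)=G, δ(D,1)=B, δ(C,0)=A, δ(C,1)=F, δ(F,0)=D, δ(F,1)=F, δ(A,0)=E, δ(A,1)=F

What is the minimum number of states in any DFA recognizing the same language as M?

4

Every state is reachable, so we keep all 7.
Initial partition by acceptance: {B,C,E,G} | {A,D,F}.
On input 0, block {A,D,F} splits into {A,D} and {F}.
Refine {A,D} on symbol 1: members go to different blocks, giving {A} and {D}.
Stable partition: {B,C,E,G} | {A} | {F} | {D} — 4 equivalence classes.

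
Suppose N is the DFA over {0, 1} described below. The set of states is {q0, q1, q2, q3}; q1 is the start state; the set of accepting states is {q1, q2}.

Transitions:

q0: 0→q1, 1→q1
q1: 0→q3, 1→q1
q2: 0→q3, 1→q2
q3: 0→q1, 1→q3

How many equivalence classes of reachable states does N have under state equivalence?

2

Reachable states from the start: {q1,q3}. Unreachable: {q0,q2} — drop them.
Start with accepting vs non-accepting: {q1} | {q3}.
Stable partition: {q1} | {q3} — 2 equivalence classes.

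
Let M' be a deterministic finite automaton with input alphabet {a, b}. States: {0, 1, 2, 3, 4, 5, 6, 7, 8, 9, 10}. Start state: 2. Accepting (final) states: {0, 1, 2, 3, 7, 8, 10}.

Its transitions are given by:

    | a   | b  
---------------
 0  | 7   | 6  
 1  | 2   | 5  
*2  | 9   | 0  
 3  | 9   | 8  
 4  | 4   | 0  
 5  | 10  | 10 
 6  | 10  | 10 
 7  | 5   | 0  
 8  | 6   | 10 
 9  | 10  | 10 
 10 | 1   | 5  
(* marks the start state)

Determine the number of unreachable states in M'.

3

BFS from 2 reaches {0, 1, 2, 5, 6, 7, 9, 10}; the 3 state(s) 3, 4, 8 are never visited.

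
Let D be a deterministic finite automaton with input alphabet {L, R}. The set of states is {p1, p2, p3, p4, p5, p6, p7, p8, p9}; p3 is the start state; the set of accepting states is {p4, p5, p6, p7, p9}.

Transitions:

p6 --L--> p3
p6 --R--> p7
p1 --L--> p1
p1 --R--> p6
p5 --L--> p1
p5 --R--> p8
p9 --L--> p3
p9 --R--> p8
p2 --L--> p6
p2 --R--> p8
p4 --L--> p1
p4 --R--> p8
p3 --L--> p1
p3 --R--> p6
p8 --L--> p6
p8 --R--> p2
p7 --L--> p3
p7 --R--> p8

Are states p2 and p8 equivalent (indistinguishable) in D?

Yes

States {p4,p5,p9} cannot be reached from the start state, so discard them.
Start with accepting vs non-accepting: {p6,p7} | {p1,p2,p3,p8}.
On input R, block {p6,p7} splits into {p6} and {p7}.
Refine {p1,p2,p3,p8} on symbol L: members go to different blocks, giving {p1,p3} and {p2,p8}.
The partition is now stable with 4 blocks: {p6} | {p1,p3} | {p7} | {p2,p8}.
p2 and p8 lie in the same block of the stable partition, so they are equivalent — no string distinguishes them.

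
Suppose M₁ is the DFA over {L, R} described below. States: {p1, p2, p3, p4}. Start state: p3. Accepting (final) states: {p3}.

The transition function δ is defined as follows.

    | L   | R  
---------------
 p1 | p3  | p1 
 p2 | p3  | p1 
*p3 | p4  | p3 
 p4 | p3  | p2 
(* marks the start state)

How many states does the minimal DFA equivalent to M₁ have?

All states are reachable from the start state.
Initial partition by acceptance: {p3} | {p1,p2,p4}.
The partition is now stable with 2 blocks: {p3} | {p1,p2,p4}.

2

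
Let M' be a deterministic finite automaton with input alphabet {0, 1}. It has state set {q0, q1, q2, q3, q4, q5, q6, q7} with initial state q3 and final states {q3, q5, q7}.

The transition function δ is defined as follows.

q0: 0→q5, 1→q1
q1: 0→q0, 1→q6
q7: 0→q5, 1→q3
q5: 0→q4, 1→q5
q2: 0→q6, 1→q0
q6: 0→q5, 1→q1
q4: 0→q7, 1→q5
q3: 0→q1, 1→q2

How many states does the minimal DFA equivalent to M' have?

6

Start with accepting vs non-accepting: {q3,q5,q7} | {q0,q1,q2,q4,q6}.
On input 0, block {q3,q5,q7} splits into {q3,q5} and {q7}.
On input 1, block {q3,q5} splits into {q3} and {q5}.
Split {q0,q1,q2,q4,q6} by δ(·,0) → {q0,q6} and {q1,q2} and {q4}.
The partition is now stable with 6 blocks: {q3} | {q0,q6} | {q7} | {q5} | {q1,q2} | {q4}.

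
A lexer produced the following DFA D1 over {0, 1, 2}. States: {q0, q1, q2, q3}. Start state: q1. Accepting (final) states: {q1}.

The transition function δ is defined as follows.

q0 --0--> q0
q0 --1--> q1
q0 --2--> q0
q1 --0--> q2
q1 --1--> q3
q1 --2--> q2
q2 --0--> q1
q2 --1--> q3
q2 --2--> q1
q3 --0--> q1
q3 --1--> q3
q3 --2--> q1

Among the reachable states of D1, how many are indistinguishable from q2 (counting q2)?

Reachable states from the start: {q1,q2,q3}. Unreachable: {q0} — drop them.
P0 = {q1} | {q2,q3}.
Stable partition: {q1} | {q2,q3} — 2 equivalence classes.
The equivalence class containing q2 is {q2,q3}, of size 2.

2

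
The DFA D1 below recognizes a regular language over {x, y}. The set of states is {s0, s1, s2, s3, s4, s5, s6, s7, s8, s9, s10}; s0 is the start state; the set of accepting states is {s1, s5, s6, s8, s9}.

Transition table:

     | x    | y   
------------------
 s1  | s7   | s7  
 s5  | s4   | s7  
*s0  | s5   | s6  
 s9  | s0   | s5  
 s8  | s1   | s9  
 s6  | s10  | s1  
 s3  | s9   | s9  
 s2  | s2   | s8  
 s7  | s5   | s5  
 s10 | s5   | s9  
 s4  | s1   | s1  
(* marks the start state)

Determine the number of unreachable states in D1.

3

Starting at s0 and following transitions, the reachable set is {s0, s1, s4, s5, s6, s7, s9, s10}. That leaves s2, s3, s8 unreachable — 3 in total.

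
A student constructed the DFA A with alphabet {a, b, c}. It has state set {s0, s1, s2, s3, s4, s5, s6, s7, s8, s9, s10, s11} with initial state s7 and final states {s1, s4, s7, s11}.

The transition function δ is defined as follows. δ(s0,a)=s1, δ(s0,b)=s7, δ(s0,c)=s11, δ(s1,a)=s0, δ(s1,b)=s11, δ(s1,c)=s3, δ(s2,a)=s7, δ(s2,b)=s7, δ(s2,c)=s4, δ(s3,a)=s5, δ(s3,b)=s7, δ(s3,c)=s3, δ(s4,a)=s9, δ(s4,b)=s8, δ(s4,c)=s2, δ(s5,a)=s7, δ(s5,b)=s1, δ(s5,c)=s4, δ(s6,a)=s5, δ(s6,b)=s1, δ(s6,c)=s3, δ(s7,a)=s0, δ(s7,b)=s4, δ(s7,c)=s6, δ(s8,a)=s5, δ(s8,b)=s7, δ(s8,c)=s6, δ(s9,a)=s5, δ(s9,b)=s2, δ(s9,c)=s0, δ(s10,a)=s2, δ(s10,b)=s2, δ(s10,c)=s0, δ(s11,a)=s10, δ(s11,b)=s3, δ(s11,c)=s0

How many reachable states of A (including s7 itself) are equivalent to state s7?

Every state is reachable, so we keep all 12.
P0 = {s1,s4,s7,s11} | {s0,s2,s3,s5,s6,s8,s9,s10}.
Refine {s1,s4,s7,s11} on symbol b: members go to different blocks, giving {s1,s7} and {s4,s11}.
On input a, block {s0,s2,s3,s5,s6,s8,s9,s10} splits into {s3,s6,s8,s9,s10} and {s0,s2,s5}.
Refine {s3,s6,s8,s9,s10} on symbol b: members go to different blocks, giving {s3,s6,s8} and {s9,s10}.
Stable partition: {s1,s7} | {s3,s6,s8} | {s4,s11} | {s0,s2,s5} | {s9,s10} — 5 equivalence classes.
The equivalence class containing s7 is {s1,s7}, of size 2.

2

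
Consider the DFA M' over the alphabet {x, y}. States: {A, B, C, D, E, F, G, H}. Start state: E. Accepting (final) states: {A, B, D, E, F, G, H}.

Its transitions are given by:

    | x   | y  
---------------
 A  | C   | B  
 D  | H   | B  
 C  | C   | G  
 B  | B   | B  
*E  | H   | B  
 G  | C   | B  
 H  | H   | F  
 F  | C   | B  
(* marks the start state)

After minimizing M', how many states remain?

5

Reachable states from the start: {B,C,E,F,G,H}. Unreachable: {A,D} — drop them.
P0 = {B,E,F,G,H} | {C}.
Refine {B,E,F,G,H} on symbol x: members go to different blocks, giving {B,E,H} and {F,G}.
Refine {B,E,H} on symbol y: members go to different blocks, giving {B,E} and {H}.
On input x, block {B,E} splits into {B} and {E}.
No further refinement is possible. Final partition (5 blocks): {B} | {C} | {F,G} | {H} | {E}.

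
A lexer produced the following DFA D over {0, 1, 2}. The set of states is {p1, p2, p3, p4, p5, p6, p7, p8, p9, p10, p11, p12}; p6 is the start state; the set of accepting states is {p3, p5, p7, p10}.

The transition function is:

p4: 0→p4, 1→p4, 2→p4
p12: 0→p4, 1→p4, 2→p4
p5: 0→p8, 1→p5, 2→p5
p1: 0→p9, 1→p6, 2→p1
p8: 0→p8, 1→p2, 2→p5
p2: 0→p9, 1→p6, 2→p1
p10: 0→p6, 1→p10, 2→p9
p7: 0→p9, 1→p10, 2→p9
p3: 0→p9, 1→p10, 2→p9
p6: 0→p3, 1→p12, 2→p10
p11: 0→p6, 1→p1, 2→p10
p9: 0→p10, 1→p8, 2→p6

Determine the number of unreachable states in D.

BFS from p6 reaches {p1, p2, p3, p4, p5, p6, p8, p9, p10, p12}; the 2 state(s) p7, p11 are never visited.

2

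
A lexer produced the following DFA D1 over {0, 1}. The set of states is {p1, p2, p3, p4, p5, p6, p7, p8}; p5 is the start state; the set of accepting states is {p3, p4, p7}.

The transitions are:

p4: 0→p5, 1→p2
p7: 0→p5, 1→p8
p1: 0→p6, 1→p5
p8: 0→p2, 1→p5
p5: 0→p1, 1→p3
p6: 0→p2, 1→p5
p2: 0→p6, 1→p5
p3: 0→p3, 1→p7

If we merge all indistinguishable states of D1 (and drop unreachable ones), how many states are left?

4

States {p4} cannot be reached from the start state, so discard them.
Initial partition by acceptance: {p3,p7} | {p1,p2,p5,p6,p8}.
Split {p3,p7} by δ(·,0) → {p3} and {p7}.
On input 1, block {p1,p2,p5,p6,p8} splits into {p1,p2,p6,p8} and {p5}.
Stable partition: {p3} | {p1,p2,p6,p8} | {p7} | {p5} — 4 equivalence classes.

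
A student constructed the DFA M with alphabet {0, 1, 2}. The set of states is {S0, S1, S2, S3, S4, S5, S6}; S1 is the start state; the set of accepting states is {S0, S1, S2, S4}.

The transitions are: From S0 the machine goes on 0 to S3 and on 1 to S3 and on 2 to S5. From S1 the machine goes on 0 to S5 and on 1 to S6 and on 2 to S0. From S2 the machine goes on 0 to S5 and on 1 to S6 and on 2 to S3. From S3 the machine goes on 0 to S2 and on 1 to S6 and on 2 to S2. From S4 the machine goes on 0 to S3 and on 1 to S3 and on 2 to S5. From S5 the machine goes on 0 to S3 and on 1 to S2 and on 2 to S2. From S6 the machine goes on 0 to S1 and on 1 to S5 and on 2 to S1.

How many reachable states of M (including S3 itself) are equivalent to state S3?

States {S4} cannot be reached from the start state, so discard them.
Start with accepting vs non-accepting: {S0,S1,S2} | {S3,S5,S6}.
On input 2, block {S0,S1,S2} splits into {S0,S2} and {S1}.
Split {S3,S5,S6} by δ(·,0) → {S3} and {S5} and {S6}.
Split {S0,S2} by δ(·,0) → {S0} and {S2}.
No further refinement is possible. Final partition (6 blocks): {S0} | {S3} | {S1} | {S5} | {S6} | {S2}.
The equivalence class containing S3 is {S3}, of size 1.

1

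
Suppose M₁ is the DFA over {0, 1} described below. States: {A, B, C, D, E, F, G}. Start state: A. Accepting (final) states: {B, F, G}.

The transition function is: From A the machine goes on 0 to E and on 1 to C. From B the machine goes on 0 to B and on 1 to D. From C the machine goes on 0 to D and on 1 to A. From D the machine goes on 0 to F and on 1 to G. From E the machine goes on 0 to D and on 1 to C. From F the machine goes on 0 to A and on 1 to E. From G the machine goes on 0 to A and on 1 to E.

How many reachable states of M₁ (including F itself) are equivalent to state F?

Reachable states from the start: {A,C,D,E,F,G}. Unreachable: {B} — drop them.
P0 = {F,G} | {A,C,D,E}.
On input 0, block {A,C,D,E} splits into {A,C,E} and {D}.
On input 0, block {A,C,E} splits into {C,E} and {A}.
On input 1, block {C,E} splits into {C} and {E}.
Stable partition: {F,G} | {C} | {D} | {A} | {E} — 5 equivalence classes.
State F belongs to the block {F,G}, which has 2 states.

2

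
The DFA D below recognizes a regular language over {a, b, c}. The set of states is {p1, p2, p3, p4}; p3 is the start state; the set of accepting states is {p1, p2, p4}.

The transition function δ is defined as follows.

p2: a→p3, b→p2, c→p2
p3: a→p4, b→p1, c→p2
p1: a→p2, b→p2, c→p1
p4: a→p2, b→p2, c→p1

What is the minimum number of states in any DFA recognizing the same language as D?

Start with accepting vs non-accepting: {p1,p2,p4} | {p3}.
On input a, block {p1,p2,p4} splits into {p1,p4} and {p2}.
No further refinement is possible. Final partition (3 blocks): {p1,p4} | {p3} | {p2}.

3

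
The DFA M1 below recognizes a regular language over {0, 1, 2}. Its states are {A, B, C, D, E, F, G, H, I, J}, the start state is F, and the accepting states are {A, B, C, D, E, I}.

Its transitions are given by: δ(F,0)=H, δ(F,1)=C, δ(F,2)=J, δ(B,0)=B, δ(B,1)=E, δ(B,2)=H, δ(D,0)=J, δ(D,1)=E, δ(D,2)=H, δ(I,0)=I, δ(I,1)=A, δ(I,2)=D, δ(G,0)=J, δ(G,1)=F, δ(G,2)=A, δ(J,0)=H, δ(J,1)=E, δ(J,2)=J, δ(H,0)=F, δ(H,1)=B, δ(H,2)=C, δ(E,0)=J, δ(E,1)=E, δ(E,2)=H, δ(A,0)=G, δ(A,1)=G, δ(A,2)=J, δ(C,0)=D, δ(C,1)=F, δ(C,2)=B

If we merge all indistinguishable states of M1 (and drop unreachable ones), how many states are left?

First remove the unreachable states {A,G,I}; 7 states remain.
Initial partition by acceptance: {B,C,D,E} | {F,H,J}.
Split {B,C,D,E} by δ(·,0) → {B,C} and {D,E}.
Refine {B,C} on symbol 0: members go to different blocks, giving {B} and {C}.
On input 1, block {F,H,J} splits into {F} and {H} and {J}.
Stable partition: {B} | {F} | {D,E} | {C} | {H} | {J} — 6 equivalence classes.

6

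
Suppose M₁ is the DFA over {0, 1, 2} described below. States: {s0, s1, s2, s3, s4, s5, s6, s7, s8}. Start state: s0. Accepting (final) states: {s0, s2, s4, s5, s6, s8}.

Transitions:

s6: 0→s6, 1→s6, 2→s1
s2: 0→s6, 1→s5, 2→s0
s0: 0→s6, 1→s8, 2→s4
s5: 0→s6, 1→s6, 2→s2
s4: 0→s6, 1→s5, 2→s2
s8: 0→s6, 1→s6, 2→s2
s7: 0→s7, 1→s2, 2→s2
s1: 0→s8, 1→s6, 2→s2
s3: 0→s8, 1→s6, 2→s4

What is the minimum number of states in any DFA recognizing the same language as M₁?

4

States {s3,s7} cannot be reached from the start state, so discard them.
Initial partition by acceptance: {s0,s2,s4,s5,s6,s8} | {s1}.
Refine {s0,s2,s4,s5,s6,s8} on symbol 2: members go to different blocks, giving {s0,s2,s4,s5,s8} and {s6}.
On input 1, block {s0,s2,s4,s5,s8} splits into {s0,s2,s4} and {s5,s8}.
Stable partition: {s0,s2,s4} | {s1} | {s6} | {s5,s8} — 4 equivalence classes.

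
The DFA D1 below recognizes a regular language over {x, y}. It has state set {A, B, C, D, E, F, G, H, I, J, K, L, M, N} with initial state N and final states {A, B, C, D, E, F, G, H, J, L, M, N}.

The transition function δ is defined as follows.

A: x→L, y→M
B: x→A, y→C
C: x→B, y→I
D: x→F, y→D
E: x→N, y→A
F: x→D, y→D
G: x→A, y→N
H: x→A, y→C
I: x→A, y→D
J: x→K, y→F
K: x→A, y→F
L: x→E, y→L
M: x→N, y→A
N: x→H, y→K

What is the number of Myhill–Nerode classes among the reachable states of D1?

7

Reachable states from the start: {A,B,C,D,E,F,H,I,K,L,M,N}. Unreachable: {G,J} — drop them.
Initial partition by acceptance: {A,B,C,D,E,F,H,L,M,N} | {I,K}.
On input y, block {A,B,C,D,E,F,H,L,M,N} splits into {A,B,D,E,F,H,L,M} and {C,N}.
Refine {A,B,D,E,F,H,L,M} on symbol x: members go to different blocks, giving {A,B,D,F,H,L} and {E,M}.
On input x, block {A,B,D,F,H,L} splits into {A,B,D,F,H} and {L}.
Split {A,B,D,F,H} by δ(·,x) → {B,D,F,H} and {A}.
Split {B,D,F,H} by δ(·,x) → {B,H} and {D,F}.
The partition is now stable with 7 blocks: {B,H} | {I,K} | {C,N} | {E,M} | {L} | {A} | {D,F}.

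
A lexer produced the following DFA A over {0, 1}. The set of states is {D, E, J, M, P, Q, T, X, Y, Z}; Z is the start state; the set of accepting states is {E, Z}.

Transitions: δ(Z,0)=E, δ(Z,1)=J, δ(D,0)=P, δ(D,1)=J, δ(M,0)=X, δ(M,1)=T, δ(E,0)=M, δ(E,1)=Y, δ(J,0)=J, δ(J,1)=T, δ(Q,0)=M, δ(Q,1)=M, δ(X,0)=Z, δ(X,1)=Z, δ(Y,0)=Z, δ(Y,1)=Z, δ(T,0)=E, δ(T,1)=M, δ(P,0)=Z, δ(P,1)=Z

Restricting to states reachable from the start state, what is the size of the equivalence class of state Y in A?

States {D,P,Q} cannot be reached from the start state, so discard them.
Start with accepting vs non-accepting: {E,Z} | {J,M,T,X,Y}.
On input 0, block {E,Z} splits into {Z} and {E}.
Refine {J,M,T,X,Y} on symbol 0: members go to different blocks, giving {X,Y} and {J,M} and {T}.
Split {J,M} by δ(·,0) → {J} and {M}.
The partition is now stable with 6 blocks: {Z} | {X,Y} | {E} | {J} | {T} | {M}.
The equivalence class containing Y is {X,Y}, of size 2.

2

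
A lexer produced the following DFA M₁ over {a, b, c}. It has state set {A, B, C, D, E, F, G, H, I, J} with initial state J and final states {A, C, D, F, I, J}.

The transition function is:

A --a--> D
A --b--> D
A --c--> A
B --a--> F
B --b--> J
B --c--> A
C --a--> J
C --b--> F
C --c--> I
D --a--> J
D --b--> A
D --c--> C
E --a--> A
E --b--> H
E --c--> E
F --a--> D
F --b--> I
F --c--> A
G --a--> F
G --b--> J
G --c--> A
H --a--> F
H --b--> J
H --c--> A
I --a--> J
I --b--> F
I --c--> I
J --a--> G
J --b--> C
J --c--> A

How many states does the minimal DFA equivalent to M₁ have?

4

First remove the unreachable states {B,E,H}; 7 states remain.
Initial partition by acceptance: {A,C,D,F,I,J} | {G}.
Split {A,C,D,F,I,J} by δ(·,a) → {A,C,D,F,I} and {J}.
Split {A,C,D,F,I} by δ(·,a) → {C,D,I} and {A,F}.
The partition is now stable with 4 blocks: {C,D,I} | {G} | {J} | {A,F}.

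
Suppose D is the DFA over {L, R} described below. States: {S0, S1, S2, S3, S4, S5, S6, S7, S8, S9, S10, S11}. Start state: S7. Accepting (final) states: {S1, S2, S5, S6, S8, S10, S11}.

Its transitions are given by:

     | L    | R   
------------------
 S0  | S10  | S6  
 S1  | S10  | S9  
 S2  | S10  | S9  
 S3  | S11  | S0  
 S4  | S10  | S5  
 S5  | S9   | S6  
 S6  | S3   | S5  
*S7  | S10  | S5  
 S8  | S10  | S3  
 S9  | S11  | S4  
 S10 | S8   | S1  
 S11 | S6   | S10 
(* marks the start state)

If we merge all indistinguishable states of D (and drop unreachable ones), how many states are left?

Reachable states from the start: {S0,S1,S3,S4,S5,S6,S7,S8,S9,S10,S11}. Unreachable: {S2} — drop them.
Start with accepting vs non-accepting: {S1,S5,S6,S8,S10,S11} | {S0,S3,S4,S7,S9}.
Split {S1,S5,S6,S8,S10,S11} by δ(·,L) → {S1,S8,S10,S11} and {S5,S6}.
On input L, block {S1,S8,S10,S11} splits into {S1,S8,S10} and {S11}.
Refine {S1,S8,S10} on symbol R: members go to different blocks, giving {S1,S8} and {S10}.
Refine {S0,S3,S4,S7,S9} on symbol L: members go to different blocks, giving {S0,S4,S7} and {S3,S9}.
Stable partition: {S1,S8} | {S0,S4,S7} | {S5,S6} | {S11} | {S10} | {S3,S9} — 6 equivalence classes.

6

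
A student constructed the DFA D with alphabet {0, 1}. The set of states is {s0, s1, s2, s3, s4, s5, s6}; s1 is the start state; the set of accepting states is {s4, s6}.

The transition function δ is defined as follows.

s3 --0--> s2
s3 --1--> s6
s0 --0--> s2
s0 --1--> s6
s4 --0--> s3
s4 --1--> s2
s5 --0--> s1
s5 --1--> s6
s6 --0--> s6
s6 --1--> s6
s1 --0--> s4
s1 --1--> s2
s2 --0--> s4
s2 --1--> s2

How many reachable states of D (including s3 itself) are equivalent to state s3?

1

States {s0,s5} cannot be reached from the start state, so discard them.
Start with accepting vs non-accepting: {s4,s6} | {s1,s2,s3}.
Split {s4,s6} by δ(·,0) → {s4} and {s6}.
Refine {s1,s2,s3} on symbol 0: members go to different blocks, giving {s1,s2} and {s3}.
No further refinement is possible. Final partition (4 blocks): {s4} | {s1,s2} | {s6} | {s3}.
State s3 belongs to the block {s3}, which has 1 states.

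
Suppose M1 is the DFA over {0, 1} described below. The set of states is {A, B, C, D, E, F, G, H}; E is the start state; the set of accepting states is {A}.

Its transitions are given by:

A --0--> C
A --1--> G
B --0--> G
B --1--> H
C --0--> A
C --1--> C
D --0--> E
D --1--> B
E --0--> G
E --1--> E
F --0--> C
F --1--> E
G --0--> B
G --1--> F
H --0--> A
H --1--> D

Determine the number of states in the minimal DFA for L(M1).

8

Every state is reachable, so we keep all 8.
Initial partition by acceptance: {A} | {B,C,D,E,F,G,H}.
Refine {B,C,D,E,F,G,H} on symbol 0: members go to different blocks, giving {B,D,E,F,G} and {C,H}.
On input 0, block {B,D,E,F,G} splits into {B,D,E,G} and {F}.
Refine {B,D,E,G} on symbol 1: members go to different blocks, giving {D,E} and {B} and {G}.
On input 0, block {D,E} splits into {D} and {E}.
On input 1, block {C,H} splits into {C} and {H}.
The partition is now stable with 8 blocks: {A} | {D} | {C} | {F} | {B} | {G} | {E} | {H}.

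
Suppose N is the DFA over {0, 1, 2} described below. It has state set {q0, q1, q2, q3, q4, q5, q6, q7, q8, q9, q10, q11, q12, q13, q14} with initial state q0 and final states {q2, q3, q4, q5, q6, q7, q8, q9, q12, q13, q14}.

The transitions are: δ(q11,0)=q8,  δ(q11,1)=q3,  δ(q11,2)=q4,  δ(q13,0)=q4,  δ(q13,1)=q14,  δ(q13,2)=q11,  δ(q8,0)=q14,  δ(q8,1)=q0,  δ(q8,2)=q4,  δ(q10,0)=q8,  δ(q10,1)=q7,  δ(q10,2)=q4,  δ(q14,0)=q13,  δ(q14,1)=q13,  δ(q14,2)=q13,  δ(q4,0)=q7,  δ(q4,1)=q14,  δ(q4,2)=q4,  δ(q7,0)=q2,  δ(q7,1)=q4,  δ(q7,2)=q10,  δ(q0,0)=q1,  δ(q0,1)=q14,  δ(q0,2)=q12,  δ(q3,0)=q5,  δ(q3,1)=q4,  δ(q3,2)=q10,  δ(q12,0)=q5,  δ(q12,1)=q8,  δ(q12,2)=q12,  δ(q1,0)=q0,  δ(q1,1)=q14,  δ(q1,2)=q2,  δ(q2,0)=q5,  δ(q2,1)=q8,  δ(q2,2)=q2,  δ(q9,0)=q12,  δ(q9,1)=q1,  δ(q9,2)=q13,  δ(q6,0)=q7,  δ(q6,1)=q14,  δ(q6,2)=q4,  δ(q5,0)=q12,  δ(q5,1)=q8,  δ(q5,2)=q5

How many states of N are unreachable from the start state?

2

Starting at q0 and following transitions, the reachable set is {q0, q1, q2, q3, q4, q5, q7, q8, q10, q11, q12, q13, q14}. That leaves q6, q9 unreachable — 2 in total.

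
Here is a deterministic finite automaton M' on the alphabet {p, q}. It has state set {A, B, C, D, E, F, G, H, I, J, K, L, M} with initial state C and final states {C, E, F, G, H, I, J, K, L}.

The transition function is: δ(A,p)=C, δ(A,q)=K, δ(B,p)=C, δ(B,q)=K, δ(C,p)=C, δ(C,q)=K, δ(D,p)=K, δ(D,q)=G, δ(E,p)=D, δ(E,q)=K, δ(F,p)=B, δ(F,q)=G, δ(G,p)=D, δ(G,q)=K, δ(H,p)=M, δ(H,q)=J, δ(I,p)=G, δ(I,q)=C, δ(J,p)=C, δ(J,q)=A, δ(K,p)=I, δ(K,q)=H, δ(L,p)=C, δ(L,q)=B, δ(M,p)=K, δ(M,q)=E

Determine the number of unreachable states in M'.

3

BFS from C reaches {A, C, D, E, G, H, I, J, K, M}; the 3 state(s) B, F, L are never visited.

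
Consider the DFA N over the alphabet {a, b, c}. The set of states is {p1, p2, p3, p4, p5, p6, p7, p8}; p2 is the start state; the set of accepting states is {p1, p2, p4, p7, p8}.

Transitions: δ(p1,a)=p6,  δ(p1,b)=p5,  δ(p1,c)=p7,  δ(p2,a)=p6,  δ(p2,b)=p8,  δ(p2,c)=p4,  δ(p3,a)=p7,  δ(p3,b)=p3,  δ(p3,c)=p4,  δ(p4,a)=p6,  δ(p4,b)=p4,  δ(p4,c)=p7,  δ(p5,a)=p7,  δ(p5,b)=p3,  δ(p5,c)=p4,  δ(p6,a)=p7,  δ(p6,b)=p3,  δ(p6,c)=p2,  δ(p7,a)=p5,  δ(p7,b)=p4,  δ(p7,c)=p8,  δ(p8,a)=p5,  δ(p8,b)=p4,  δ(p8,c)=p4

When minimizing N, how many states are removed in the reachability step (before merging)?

1

Starting at p2 and following transitions, the reachable set is {p2, p3, p4, p5, p6, p7, p8}. That leaves p1 unreachable — 1 in total.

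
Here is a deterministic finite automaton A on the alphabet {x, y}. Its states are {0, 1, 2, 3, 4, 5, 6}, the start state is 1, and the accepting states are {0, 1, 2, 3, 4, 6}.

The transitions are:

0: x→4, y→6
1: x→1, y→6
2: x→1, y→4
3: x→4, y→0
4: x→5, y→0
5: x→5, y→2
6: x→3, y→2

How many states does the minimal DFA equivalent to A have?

All states are reachable from the start state.
Start with accepting vs non-accepting: {0,1,2,3,4,6} | {5}.
Refine {0,1,2,3,4,6} on symbol x: members go to different blocks, giving {0,1,2,3,6} and {4}.
On input x, block {0,1,2,3,6} splits into {1,2,6} and {0,3}.
Split {1,2,6} by δ(·,x) → {1,2} and {6}.
Refine {1,2} on symbol y: members go to different blocks, giving {1} and {2}.
Refine {0,3} on symbol y: members go to different blocks, giving {0} and {3}.
Stable partition: {1} | {5} | {4} | {0} | {6} | {2} | {3} — 7 equivalence classes.

7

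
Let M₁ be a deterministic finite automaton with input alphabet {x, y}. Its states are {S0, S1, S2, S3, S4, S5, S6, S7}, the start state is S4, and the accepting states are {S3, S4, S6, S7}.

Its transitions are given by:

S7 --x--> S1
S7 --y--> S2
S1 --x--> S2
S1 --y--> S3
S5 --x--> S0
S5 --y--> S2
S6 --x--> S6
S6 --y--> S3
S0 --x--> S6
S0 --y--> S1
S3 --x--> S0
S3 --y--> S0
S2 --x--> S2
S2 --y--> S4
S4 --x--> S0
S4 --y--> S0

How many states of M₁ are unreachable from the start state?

BFS from S4 reaches {S0, S1, S2, S3, S4, S6}; the 2 state(s) S5, S7 are never visited.

2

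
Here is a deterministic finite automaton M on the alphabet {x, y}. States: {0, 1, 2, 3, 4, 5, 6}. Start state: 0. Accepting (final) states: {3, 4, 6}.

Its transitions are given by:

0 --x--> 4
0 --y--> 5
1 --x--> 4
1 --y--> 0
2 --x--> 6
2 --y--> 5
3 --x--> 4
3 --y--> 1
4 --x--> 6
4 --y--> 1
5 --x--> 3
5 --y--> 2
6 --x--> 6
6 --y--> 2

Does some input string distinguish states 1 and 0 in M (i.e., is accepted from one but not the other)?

Every state is reachable, so we keep all 7.
Initial partition by acceptance: {3,4,6} | {0,1,2,5}.
The partition is now stable with 2 blocks: {3,4,6} | {0,1,2,5}.
1 and 0 lie in the same block of the stable partition, so they are equivalent — no string distinguishes them.

No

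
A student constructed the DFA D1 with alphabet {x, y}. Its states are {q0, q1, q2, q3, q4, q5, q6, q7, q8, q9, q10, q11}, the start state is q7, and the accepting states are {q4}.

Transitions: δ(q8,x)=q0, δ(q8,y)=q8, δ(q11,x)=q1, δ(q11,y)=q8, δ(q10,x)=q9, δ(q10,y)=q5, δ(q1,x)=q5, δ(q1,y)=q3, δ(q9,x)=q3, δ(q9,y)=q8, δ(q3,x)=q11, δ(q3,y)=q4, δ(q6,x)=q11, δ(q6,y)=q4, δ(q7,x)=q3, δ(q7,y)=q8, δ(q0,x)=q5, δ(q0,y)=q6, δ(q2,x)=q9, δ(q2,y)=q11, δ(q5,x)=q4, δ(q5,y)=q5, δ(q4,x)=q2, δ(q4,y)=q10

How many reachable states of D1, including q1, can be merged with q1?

2

All states are reachable from the start state.
Initial partition by acceptance: {q4} | {q0,q1,q2,q3,q5,q6,q7,q8,q9,q10,q11}.
On input x, block {q0,q1,q2,q3,q5,q6,q7,q8,q9,q10,q11} splits into {q0,q1,q2,q3,q6,q7,q8,q9,q10,q11} and {q5}.
Split {q0,q1,q2,q3,q6,q7,q8,q9,q10,q11} by δ(·,x) → {q2,q3,q6,q7,q8,q9,q10,q11} and {q0,q1}.
Refine {q2,q3,q6,q7,q8,q9,q10,q11} on symbol x: members go to different blocks, giving {q2,q3,q6,q7,q9,q10} and {q8,q11}.
Refine {q2,q3,q6,q7,q9,q10} on symbol x: members go to different blocks, giving {q2,q7,q9,q10} and {q3,q6}.
Refine {q2,q7,q9,q10} on symbol x: members go to different blocks, giving {q2,q10} and {q7,q9}.
Refine {q2,q10} on symbol y: members go to different blocks, giving {q2} and {q10}.
No further refinement is possible. Final partition (8 blocks): {q4} | {q2} | {q5} | {q0,q1} | {q8,q11} | {q3,q6} | {q7,q9} | {q10}.
State q1 belongs to the block {q0,q1}, which has 2 states.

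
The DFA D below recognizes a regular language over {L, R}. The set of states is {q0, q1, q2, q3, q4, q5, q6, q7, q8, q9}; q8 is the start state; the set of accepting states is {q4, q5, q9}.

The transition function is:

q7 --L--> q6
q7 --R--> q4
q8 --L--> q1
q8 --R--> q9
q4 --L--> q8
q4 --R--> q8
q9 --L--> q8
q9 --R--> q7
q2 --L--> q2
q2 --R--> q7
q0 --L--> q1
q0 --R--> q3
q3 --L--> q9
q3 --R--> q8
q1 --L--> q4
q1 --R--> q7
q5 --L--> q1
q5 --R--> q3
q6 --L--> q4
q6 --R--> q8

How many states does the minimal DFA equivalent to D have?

3

States {q0,q2,q3,q5} cannot be reached from the start state, so discard them.
Start with accepting vs non-accepting: {q4,q9} | {q1,q6,q7,q8}.
On input L, block {q1,q6,q7,q8} splits into {q1,q6} and {q7,q8}.
No further refinement is possible. Final partition (3 blocks): {q4,q9} | {q1,q6} | {q7,q8}.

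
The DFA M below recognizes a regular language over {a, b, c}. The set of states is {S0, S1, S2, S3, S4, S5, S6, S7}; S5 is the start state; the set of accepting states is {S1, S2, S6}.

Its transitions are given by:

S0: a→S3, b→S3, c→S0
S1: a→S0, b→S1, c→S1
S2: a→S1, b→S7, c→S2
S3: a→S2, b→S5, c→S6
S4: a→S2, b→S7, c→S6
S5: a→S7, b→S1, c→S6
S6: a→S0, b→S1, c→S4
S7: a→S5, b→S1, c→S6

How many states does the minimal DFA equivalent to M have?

P0 = {S1,S2,S6} | {S0,S3,S4,S5,S7}.
Refine {S1,S2,S6} on symbol a: members go to different blocks, giving {S1,S6} and {S2}.
On input c, block {S1,S6} splits into {S1} and {S6}.
Refine {S0,S3,S4,S5,S7} on symbol a: members go to different blocks, giving {S0,S5,S7} and {S3,S4}.
On input a, block {S0,S5,S7} splits into {S5,S7} and {S0}.
Stable partition: {S1} | {S5,S7} | {S2} | {S6} | {S3,S4} | {S0} — 6 equivalence classes.

6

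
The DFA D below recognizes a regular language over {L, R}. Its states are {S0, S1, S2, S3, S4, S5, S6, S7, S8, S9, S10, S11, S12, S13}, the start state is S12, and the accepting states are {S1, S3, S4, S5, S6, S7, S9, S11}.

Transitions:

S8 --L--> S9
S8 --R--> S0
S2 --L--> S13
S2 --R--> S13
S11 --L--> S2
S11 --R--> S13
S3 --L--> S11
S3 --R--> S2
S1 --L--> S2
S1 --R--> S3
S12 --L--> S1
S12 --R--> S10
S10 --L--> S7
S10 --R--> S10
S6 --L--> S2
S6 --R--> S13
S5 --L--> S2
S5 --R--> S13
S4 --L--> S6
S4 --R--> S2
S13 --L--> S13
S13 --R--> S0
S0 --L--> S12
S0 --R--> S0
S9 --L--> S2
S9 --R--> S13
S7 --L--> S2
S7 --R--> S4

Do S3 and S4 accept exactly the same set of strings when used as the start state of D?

Reachable states from the start: {S0,S1,S2,S3,S4,S6,S7,S10,S11,S12,S13}. Unreachable: {S5,S8,S9} — drop them.
Initial partition by acceptance: {S1,S3,S4,S6,S7,S11} | {S0,S2,S10,S12,S13}.
Refine {S1,S3,S4,S6,S7,S11} on symbol L: members go to different blocks, giving {S1,S6,S7,S11} and {S3,S4}.
Split {S1,S6,S7,S11} by δ(·,R) → {S1,S7} and {S6,S11}.
Split {S0,S2,S10,S12,S13} by δ(·,L) → {S0,S2,S13} and {S10,S12}.
Split {S0,S2,S13} by δ(·,L) → {S2,S13} and {S0}.
On input R, block {S2,S13} splits into {S2} and {S13}.
The partition is now stable with 7 blocks: {S1,S7} | {S2} | {S3,S4} | {S6,S11} | {S10,S12} | {S0} | {S13}.
S3 and S4 lie in the same block of the stable partition, so they are equivalent — no string distinguishes them.

Yes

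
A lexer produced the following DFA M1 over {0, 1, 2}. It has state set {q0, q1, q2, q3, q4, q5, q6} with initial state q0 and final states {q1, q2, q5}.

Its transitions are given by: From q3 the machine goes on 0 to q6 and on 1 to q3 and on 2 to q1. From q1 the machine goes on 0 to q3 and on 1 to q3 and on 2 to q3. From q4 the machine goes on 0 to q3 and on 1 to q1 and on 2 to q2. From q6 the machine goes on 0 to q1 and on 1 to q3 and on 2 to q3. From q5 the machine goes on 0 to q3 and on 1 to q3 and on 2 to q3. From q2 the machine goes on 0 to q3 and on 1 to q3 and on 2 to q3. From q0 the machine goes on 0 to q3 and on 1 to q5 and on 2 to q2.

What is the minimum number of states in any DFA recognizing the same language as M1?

First remove the unreachable states {q4}; 6 states remain.
Start with accepting vs non-accepting: {q1,q2,q5} | {q0,q3,q6}.
On input 0, block {q0,q3,q6} splits into {q0,q3} and {q6}.
Split {q0,q3} by δ(·,0) → {q0} and {q3}.
No further refinement is possible. Final partition (4 blocks): {q1,q2,q5} | {q0} | {q6} | {q3}.

4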